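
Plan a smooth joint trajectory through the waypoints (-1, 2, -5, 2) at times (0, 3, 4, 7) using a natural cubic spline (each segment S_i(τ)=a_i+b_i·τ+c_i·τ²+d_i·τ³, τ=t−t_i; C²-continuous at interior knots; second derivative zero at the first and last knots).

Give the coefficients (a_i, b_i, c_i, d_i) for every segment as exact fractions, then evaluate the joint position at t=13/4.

  seg 0: a=-1 b=283/63 c=0 d=-220/567
  seg 1: a=2 b=-377/63 c=-220/63 d=52/21
  seg 2: a=-5 b=-349/63 c=248/63 d=-248/567
S(13/4) = 109/336

Δ: Δ0=1, Δ1=-7, Δ2=7/3
row 1: diag=8, rhs=-48; c'=1/8, d'=-6
row 2: denom=8−1·1/8=63/8; d'=(56−1·-6)/(63/8)=496/63
back: M2=496/63
back: M1=-6−1/8·496/63=-440/63
M: M0=0, M1=-440/63, M2=496/63, M3=0
seg 0: a=-1, c=M0/2=0, d=(M1−M0)/(6·3)=-220/567, b=Δ0−h0·(2M0+M1)/6=283/63
seg 1: a=2, c=M1/2=-220/63, d=(M2−M1)/(6·1)=52/21, b=Δ1−h1·(2M1+M2)/6=-377/63
seg 2: a=-5, c=M2/2=248/63, d=(M3−M2)/(6·3)=-248/567, b=Δ2−h2·(2M2+M3)/6=-349/63
t_q=13/4 → seg 1, τ=1/4; S=2+-377/63·τ+-220/63·τ²+52/21·τ³=109/336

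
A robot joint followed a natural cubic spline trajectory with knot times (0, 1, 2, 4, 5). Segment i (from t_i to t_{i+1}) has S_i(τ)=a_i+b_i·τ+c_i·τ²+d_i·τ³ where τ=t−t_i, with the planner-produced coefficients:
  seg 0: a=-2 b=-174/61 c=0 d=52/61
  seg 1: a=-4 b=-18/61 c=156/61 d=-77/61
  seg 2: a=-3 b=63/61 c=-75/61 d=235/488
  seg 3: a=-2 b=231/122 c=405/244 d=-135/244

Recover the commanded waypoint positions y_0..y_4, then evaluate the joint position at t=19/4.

y_0=-2 y_1=-4 y_2=-3 y_3=-2 y_4=1
S(19/4) = 1879/15616

y_0 = S_0(0) = a_0 = -2
y_1 = S_1(0) = a_1 = -4
y_2 = S_2(0) = a_2 = -3
y_3 = S_3(0) = a_3 = -2
y_4 = S_3(1) = 1
t_q=19/4 is in segment 3 (τ=3/4); S_3(τ)=1879/15616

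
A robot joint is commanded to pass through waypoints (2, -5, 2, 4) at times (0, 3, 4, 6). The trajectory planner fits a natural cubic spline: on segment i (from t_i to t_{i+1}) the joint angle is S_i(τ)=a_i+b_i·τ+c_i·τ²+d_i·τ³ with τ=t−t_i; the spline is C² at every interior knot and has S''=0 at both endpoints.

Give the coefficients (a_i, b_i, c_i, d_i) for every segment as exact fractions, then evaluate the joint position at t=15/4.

  seg 0: a=2 b=-887/141 c=0 d=62/141
  seg 1: a=-5 b=787/141 c=186/47 d=-358/141
  seg 2: a=2 b=829/141 c=-172/47 d=86/141
S(15/4) = 513/1504

Δ: Δ0=-7/3, Δ1=7, Δ2=1
row 1: diag=8, rhs=56; c'=1/8, d'=7
row 2: denom=6−1·1/8=47/8; d'=(-36−1·7)/(47/8)=-344/47
back: M2=-344/47
back: M1=7−1/8·-344/47=372/47
M: M0=0, M1=372/47, M2=-344/47, M3=0
seg 0: a=2, c=M0/2=0, d=(M1−M0)/(6·3)=62/141, b=Δ0−h0·(2M0+M1)/6=-887/141
seg 1: a=-5, c=M1/2=186/47, d=(M2−M1)/(6·1)=-358/141, b=Δ1−h1·(2M1+M2)/6=787/141
seg 2: a=2, c=M2/2=-172/47, d=(M3−M2)/(6·2)=86/141, b=Δ2−h2·(2M2+M3)/6=829/141
t_q=15/4 → seg 1, τ=3/4; S=-5+787/141·τ+186/47·τ²+-358/141·τ³=513/1504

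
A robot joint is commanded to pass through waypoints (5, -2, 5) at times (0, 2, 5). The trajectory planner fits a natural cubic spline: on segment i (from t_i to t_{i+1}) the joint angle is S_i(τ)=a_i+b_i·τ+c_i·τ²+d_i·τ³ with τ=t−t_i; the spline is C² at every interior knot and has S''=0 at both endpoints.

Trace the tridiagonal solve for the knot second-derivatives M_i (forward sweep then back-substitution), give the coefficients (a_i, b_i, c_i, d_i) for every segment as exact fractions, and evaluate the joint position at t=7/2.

Δ: Δ0=-7/2, Δ1=7/3
row 1: diag=10, rhs=35; c'=3/10, d'=7/2
back: M1=7/2
M: M0=0, M1=7/2, M2=0
seg 0: a=5, c=M0/2=0, d=(M1−M0)/(6·2)=7/24, b=Δ0−h0·(2M0+M1)/6=-14/3
seg 1: a=-2, c=M1/2=7/4, d=(M2−M1)/(6·3)=-7/36, b=Δ1−h1·(2M1+M2)/6=-7/6
t_q=7/2 → seg 1, τ=3/2; S=-2+-7/6·τ+7/4·τ²+-7/36·τ³=-15/32

  seg 0: a=5 b=-14/3 c=0 d=7/24
  seg 1: a=-2 b=-7/6 c=7/4 d=-7/36
S(7/2) = -15/32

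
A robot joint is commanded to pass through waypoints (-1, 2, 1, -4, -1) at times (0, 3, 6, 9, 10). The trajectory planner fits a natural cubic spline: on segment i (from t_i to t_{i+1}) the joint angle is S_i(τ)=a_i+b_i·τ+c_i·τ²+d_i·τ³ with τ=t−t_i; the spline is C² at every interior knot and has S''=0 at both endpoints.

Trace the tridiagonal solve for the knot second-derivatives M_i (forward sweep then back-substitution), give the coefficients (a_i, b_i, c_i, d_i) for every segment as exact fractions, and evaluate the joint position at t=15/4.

Δ: Δ0=1, Δ1=-1/3, Δ2=-5/3, Δ3=3
row 1: diag=12, rhs=-8; c'=1/4, d'=-2/3
row 2: denom=12−3·1/4=45/4; d'=(-8−3·-2/3)/(45/4)=-8/15
row 3: denom=8−3·4/15=36/5; d'=(28−3·-8/15)/(36/5)=37/9
back: M3=37/9
back: M2=-8/15−4/15·37/9=-44/27
back: M1=-2/3−1/4·-44/27=-7/27
M: M0=0, M1=-7/27, M2=-44/27, M3=37/9, M4=0
seg 0: a=-1, c=M0/2=0, d=(M1−M0)/(6·3)=-7/486, b=Δ0−h0·(2M0+M1)/6=61/54
seg 1: a=2, c=M1/2=-7/54, d=(M2−M1)/(6·3)=-37/486, b=Δ1−h1·(2M1+M2)/6=20/27
seg 2: a=1, c=M2/2=-22/27, d=(M3−M2)/(6·3)=155/486, b=Δ2−h2·(2M2+M3)/6=-113/54
seg 3: a=-4, c=M3/2=37/18, d=(M4−M3)/(6·1)=-37/54, b=Δ3−h3·(2M3+M4)/6=44/27
t_q=15/4 → seg 1, τ=3/4; S=2+20/27·τ+-7/54·τ²+-37/486·τ³=941/384

  seg 0: a=-1 b=61/54 c=0 d=-7/486
  seg 1: a=2 b=20/27 c=-7/54 d=-37/486
  seg 2: a=1 b=-113/54 c=-22/27 d=155/486
  seg 3: a=-4 b=44/27 c=37/18 d=-37/54
S(15/4) = 941/384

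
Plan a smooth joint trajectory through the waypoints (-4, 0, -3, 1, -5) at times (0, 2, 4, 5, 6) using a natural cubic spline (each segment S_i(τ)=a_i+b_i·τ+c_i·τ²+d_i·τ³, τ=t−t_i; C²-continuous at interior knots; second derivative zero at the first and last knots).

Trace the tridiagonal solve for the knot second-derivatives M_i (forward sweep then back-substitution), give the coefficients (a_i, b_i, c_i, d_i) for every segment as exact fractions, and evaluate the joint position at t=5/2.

  seg 0: a=-4 b=625/168 c=0 d=-289/672
  seg 1: a=0 b=-121/84 c=-289/112 d=857/672
  seg 2: a=-3 b=85/24 c=71/14 d=-775/168
  seg 3: a=1 b=-13/84 c=-491/56 d=491/168
S(5/2) = -2161/1792

Δ: Δ0=2, Δ1=-3/2, Δ2=4, Δ3=-6
row 1: diag=8, rhs=-21; c'=1/4, d'=-21/8
row 2: denom=6−2·1/4=11/2; d'=(33−2·-21/8)/(11/2)=153/22
row 3: denom=4−1·2/11=42/11; d'=(-60−1·153/22)/(42/11)=-491/28
back: M3=-491/28
back: M2=153/22−2/11·-491/28=71/7
back: M1=-21/8−1/4·71/7=-289/56
M: M0=0, M1=-289/56, M2=71/7, M3=-491/28, M4=0
seg 0: a=-4, c=M0/2=0, d=(M1−M0)/(6·2)=-289/672, b=Δ0−h0·(2M0+M1)/6=625/168
seg 1: a=0, c=M1/2=-289/112, d=(M2−M1)/(6·2)=857/672, b=Δ1−h1·(2M1+M2)/6=-121/84
seg 2: a=-3, c=M2/2=71/14, d=(M3−M2)/(6·1)=-775/168, b=Δ2−h2·(2M2+M3)/6=85/24
seg 3: a=1, c=M3/2=-491/56, d=(M4−M3)/(6·1)=491/168, b=Δ3−h3·(2M3+M4)/6=-13/84
t_q=5/2 → seg 1, τ=1/2; S=0+-121/84·τ+-289/112·τ²+857/672·τ³=-2161/1792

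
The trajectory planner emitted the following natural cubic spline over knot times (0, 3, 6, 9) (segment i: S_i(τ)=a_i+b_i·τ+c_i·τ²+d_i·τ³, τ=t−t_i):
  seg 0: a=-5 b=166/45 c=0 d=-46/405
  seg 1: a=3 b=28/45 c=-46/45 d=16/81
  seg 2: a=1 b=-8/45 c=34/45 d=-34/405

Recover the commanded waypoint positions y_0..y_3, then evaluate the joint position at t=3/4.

y_0 = S_0(0) = a_0 = -5
y_1 = S_1(0) = a_1 = 3
y_2 = S_2(0) = a_2 = 1
y_3 = S_2(3) = 5
t_q=3/4 is in segment 0 (τ=3/4); S_0(τ)=-73/32

y_0=-5 y_1=3 y_2=1 y_3=5
S(3/4) = -73/32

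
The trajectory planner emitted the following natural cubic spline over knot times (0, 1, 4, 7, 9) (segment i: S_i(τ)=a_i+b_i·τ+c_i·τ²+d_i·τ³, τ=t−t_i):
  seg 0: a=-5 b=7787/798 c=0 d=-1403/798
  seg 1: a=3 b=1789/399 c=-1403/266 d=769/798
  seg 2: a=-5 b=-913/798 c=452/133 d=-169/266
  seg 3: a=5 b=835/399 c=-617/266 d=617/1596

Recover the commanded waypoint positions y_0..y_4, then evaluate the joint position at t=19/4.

y_0=-5 y_1=3 y_2=-5 y_3=5 y_4=3
S(19/4) = -71747/17024

y_0 = S_0(0) = a_0 = -5
y_1 = S_1(0) = a_1 = 3
y_2 = S_2(0) = a_2 = -5
y_3 = S_3(0) = a_3 = 5
y_4 = S_3(2) = 3
t_q=19/4 is in segment 2 (τ=3/4); S_2(τ)=-71747/17024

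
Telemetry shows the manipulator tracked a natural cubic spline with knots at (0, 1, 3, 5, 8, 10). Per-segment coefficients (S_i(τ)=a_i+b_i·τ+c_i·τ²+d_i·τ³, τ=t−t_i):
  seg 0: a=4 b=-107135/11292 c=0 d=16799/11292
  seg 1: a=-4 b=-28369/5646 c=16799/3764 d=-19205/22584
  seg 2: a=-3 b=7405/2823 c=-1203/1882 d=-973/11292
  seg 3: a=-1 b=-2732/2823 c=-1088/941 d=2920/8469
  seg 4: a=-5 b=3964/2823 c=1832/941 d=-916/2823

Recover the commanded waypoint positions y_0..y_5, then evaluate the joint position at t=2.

y_0 = S_0(0) = a_0 = 4
y_1 = S_1(0) = a_1 = -4
y_2 = S_2(0) = a_2 = -3
y_3 = S_3(0) = a_3 = -1
y_4 = S_4(0) = a_4 = -5
y_5 = S_4(2) = 3
t_q=2 is in segment 1 (τ=1); S_1(τ)=-40741/7528

y_0=4 y_1=-4 y_2=-3 y_3=-1 y_4=-5 y_5=3
S(2) = -40741/7528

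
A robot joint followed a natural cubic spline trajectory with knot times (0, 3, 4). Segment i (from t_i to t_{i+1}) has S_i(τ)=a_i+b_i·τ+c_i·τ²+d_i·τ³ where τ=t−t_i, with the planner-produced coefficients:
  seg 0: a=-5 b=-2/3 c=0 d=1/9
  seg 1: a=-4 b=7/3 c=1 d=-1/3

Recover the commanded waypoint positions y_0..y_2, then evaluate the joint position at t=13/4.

y_0 = S_0(0) = a_0 = -5
y_1 = S_1(0) = a_1 = -4
y_2 = S_1(1) = -1
t_q=13/4 is in segment 1 (τ=1/4); S_1(τ)=-215/64

y_0=-5 y_1=-4 y_2=-1
S(13/4) = -215/64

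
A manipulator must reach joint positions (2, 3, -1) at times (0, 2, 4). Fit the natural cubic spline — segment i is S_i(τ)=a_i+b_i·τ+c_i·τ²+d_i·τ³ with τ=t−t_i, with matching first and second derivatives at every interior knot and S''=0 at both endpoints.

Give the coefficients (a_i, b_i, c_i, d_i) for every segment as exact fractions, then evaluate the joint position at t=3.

  seg 0: a=2 b=9/8 c=0 d=-5/32
  seg 1: a=3 b=-3/4 c=-15/16 d=5/32
S(3) = 47/32

Δ: Δ0=1/2, Δ1=-2
row 1: diag=8, rhs=-15; c'=1/4, d'=-15/8
back: M1=-15/8
M: M0=0, M1=-15/8, M2=0
seg 0: a=2, c=M0/2=0, d=(M1−M0)/(6·2)=-5/32, b=Δ0−h0·(2M0+M1)/6=9/8
seg 1: a=3, c=M1/2=-15/16, d=(M2−M1)/(6·2)=5/32, b=Δ1−h1·(2M1+M2)/6=-3/4
t_q=3 → seg 1, τ=1; S=3+-3/4·τ+-15/16·τ²+5/32·τ³=47/32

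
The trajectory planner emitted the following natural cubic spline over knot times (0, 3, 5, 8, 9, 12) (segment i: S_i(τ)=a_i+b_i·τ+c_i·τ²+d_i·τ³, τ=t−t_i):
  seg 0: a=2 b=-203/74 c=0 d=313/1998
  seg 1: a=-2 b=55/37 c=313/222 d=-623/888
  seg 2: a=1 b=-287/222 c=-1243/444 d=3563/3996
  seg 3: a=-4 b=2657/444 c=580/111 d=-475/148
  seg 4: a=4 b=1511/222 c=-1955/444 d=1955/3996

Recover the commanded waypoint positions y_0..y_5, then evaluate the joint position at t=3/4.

y_0 = S_0(0) = a_0 = 2
y_1 = S_1(0) = a_1 = -2
y_2 = S_2(0) = a_2 = 1
y_3 = S_3(0) = a_3 = -4
y_4 = S_4(0) = a_4 = 4
y_5 = S_4(3) = -2
t_q=3/4 is in segment 0 (τ=3/4); S_0(τ)=41/4736

y_0=2 y_1=-2 y_2=1 y_3=-4 y_4=4 y_5=-2
S(3/4) = 41/4736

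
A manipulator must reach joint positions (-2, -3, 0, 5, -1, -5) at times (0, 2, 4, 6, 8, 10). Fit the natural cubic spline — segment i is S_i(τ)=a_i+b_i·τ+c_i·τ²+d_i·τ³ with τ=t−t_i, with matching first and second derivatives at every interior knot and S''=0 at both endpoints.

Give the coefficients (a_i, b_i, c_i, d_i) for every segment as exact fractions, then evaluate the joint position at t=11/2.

Δ: Δ0=-1/2, Δ1=3/2, Δ2=5/2, Δ3=-3, Δ4=-2
row 1: diag=8, rhs=12; c'=1/4, d'=3/2
row 2: denom=8−2·1/4=15/2; d'=(6−2·3/2)/(15/2)=2/5
row 3: denom=8−2·4/15=112/15; d'=(-33−2·2/5)/(112/15)=-507/112
row 4: denom=8−2·15/56=209/28; d'=(6−2·-507/112)/(209/28)=843/418
back: M4=843/418
back: M3=-507/112−15/56·843/418=-1059/209
back: M2=2/5−4/15·-1059/209=366/209
back: M1=3/2−1/4·366/209=222/209
M: M0=0, M1=222/209, M2=366/209, M3=-1059/209, M4=843/418, M5=0
seg 0: a=-2, c=M0/2=0, d=(M1−M0)/(6·2)=37/418, b=Δ0−h0·(2M0+M1)/6=-357/418
seg 1: a=-3, c=M1/2=111/209, d=(M2−M1)/(6·2)=12/209, b=Δ1−h1·(2M1+M2)/6=87/418
seg 2: a=0, c=M2/2=183/209, d=(M3−M2)/(6·2)=-25/44, b=Δ2−h2·(2M2+M3)/6=1263/418
seg 3: a=5, c=M3/2=-1059/418, d=(M4−M3)/(6·2)=987/1672, b=Δ3−h3·(2M3+M4)/6=-123/418
seg 4: a=-1, c=M4/2=843/836, d=(M5−M4)/(6·2)=-281/1672, b=Δ4−h4·(2M4+M5)/6=-699/209
t_q=11/2 → seg 2, τ=3/2; S=0+1263/418·τ+183/209·τ²+-25/44·τ³=30663/6688

  seg 0: a=-2 b=-357/418 c=0 d=37/418
  seg 1: a=-3 b=87/418 c=111/209 d=12/209
  seg 2: a=0 b=1263/418 c=183/209 d=-25/44
  seg 3: a=5 b=-123/418 c=-1059/418 d=987/1672
  seg 4: a=-1 b=-699/209 c=843/836 d=-281/1672
S(11/2) = 30663/6688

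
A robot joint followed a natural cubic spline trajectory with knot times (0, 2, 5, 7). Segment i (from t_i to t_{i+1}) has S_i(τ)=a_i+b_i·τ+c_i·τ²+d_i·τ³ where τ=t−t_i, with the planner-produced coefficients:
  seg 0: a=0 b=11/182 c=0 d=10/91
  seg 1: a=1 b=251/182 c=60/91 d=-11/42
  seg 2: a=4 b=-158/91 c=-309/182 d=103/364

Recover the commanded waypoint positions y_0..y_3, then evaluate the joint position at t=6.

y_0=0 y_1=1 y_2=4 y_3=-4
S(6) = 309/364

y_0 = S_0(0) = a_0 = 0
y_1 = S_1(0) = a_1 = 1
y_2 = S_2(0) = a_2 = 4
y_3 = S_2(2) = -4
t_q=6 is in segment 2 (τ=1); S_2(τ)=309/364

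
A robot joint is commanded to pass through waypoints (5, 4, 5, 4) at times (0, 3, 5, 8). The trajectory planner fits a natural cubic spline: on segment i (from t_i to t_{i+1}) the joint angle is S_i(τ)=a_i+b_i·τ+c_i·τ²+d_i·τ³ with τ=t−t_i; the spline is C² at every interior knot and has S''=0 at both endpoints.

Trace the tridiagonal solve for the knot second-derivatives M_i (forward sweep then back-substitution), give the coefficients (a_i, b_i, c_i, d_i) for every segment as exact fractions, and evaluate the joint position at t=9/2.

  seg 0: a=5 b=-31/48 c=0 d=5/144
  seg 1: a=4 b=7/24 c=5/16 d=-5/48
  seg 2: a=5 b=7/24 c=-5/16 d=5/144
S(9/2) = 613/128

Δ: Δ0=-1/3, Δ1=1/2, Δ2=-1/3
row 1: diag=10, rhs=5; c'=1/5, d'=1/2
row 2: denom=10−2·1/5=48/5; d'=(-5−2·1/2)/(48/5)=-5/8
back: M2=-5/8
back: M1=1/2−1/5·-5/8=5/8
M: M0=0, M1=5/8, M2=-5/8, M3=0
seg 0: a=5, c=M0/2=0, d=(M1−M0)/(6·3)=5/144, b=Δ0−h0·(2M0+M1)/6=-31/48
seg 1: a=4, c=M1/2=5/16, d=(M2−M1)/(6·2)=-5/48, b=Δ1−h1·(2M1+M2)/6=7/24
seg 2: a=5, c=M2/2=-5/16, d=(M3−M2)/(6·3)=5/144, b=Δ2−h2·(2M2+M3)/6=7/24
t_q=9/2 → seg 1, τ=3/2; S=4+7/24·τ+5/16·τ²+-5/48·τ³=613/128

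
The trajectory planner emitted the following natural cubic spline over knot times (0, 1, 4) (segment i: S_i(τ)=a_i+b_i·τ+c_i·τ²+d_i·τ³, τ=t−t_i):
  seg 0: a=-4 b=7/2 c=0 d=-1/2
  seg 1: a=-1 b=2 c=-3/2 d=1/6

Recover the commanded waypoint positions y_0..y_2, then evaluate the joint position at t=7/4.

y_0 = S_0(0) = a_0 = -4
y_1 = S_1(0) = a_1 = -1
y_2 = S_1(3) = -4
t_q=7/4 is in segment 1 (τ=3/4); S_1(τ)=-35/128

y_0=-4 y_1=-1 y_2=-4
S(7/4) = -35/128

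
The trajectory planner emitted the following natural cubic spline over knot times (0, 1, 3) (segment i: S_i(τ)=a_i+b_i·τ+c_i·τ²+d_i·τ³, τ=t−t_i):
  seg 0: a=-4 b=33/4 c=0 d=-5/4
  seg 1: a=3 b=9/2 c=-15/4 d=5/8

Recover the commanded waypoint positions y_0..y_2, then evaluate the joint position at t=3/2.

y_0=-4 y_1=3 y_2=2
S(3/2) = 281/64

y_0 = S_0(0) = a_0 = -4
y_1 = S_1(0) = a_1 = 3
y_2 = S_1(2) = 2
t_q=3/2 is in segment 1 (τ=1/2); S_1(τ)=281/64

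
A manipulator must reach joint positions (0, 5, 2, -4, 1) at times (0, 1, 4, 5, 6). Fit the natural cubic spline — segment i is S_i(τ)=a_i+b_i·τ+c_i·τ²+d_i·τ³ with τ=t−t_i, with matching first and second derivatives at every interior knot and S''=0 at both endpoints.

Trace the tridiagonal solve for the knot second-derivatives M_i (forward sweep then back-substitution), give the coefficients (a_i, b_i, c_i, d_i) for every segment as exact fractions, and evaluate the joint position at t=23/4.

Δ: Δ0=5, Δ1=-1, Δ2=-6, Δ3=5
row 1: diag=8, rhs=-36; c'=3/8, d'=-9/2
row 2: denom=8−3·3/8=55/8; d'=(-30−3·-9/2)/(55/8)=-12/5
row 3: denom=4−1·8/55=212/55; d'=(66−1·-12/5)/(212/55)=1881/106
back: M3=1881/106
back: M2=-12/5−8/55·1881/106=-264/53
back: M1=-9/2−3/8·-264/53=-279/106
M: M0=0, M1=-279/106, M2=-264/53, M3=1881/106, M4=0
seg 0: a=0, c=M0/2=0, d=(M1−M0)/(6·1)=-93/212, b=Δ0−h0·(2M0+M1)/6=1153/212
seg 1: a=5, c=M1/2=-279/212, d=(M2−M1)/(6·3)=-83/636, b=Δ1−h1·(2M1+M2)/6=437/106
seg 2: a=2, c=M2/2=-132/53, d=(M3−M2)/(6·1)=803/212, b=Δ2−h2·(2M2+M3)/6=-1547/212
seg 3: a=-4, c=M3/2=1881/212, d=(M4−M3)/(6·1)=-627/212, b=Δ3−h3·(2M3+M4)/6=-97/106
t_q=23/4 → seg 3, τ=3/4; S=-4+-97/106·τ+1881/212·τ²+-627/212·τ³=-12797/13568

  seg 0: a=0 b=1153/212 c=0 d=-93/212
  seg 1: a=5 b=437/106 c=-279/212 d=-83/636
  seg 2: a=2 b=-1547/212 c=-132/53 d=803/212
  seg 3: a=-4 b=-97/106 c=1881/212 d=-627/212
S(23/4) = -12797/13568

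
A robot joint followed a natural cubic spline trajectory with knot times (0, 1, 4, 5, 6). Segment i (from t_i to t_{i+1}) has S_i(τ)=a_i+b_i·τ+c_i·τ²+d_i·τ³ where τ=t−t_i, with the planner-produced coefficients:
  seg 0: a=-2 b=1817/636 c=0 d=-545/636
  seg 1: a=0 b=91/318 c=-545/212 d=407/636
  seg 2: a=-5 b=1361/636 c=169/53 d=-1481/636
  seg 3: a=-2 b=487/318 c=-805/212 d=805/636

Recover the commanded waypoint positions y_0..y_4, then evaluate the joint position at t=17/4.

y_0 = S_0(0) = a_0 = -2
y_1 = S_1(0) = a_1 = 0
y_2 = S_2(0) = a_2 = -5
y_3 = S_3(0) = a_3 = -2
y_4 = S_3(1) = -3
t_q=17/4 is in segment 2 (τ=1/4); S_2(τ)=-58371/13568

y_0=-2 y_1=0 y_2=-5 y_3=-2 y_4=-3
S(17/4) = -58371/13568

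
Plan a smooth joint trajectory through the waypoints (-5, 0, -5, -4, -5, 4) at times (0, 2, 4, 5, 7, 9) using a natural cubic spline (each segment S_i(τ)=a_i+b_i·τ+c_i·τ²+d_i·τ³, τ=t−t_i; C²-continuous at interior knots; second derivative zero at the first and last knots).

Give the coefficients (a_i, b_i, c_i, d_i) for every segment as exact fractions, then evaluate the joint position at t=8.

Δ: Δ0=5/2, Δ1=-5/2, Δ2=1, Δ3=-1/2, Δ4=9/2
row 1: diag=8, rhs=-30; c'=1/4, d'=-15/4
row 2: denom=6−2·1/4=11/2; d'=(21−2·-15/4)/(11/2)=57/11
row 3: denom=6−1·2/11=64/11; d'=(-9−1·57/11)/(64/11)=-39/16
row 4: denom=8−2·11/32=117/16; d'=(30−2·-39/16)/(117/16)=62/13
back: M4=62/13
back: M3=-39/16−11/32·62/13=-53/13
back: M2=57/11−2/11·-53/13=77/13
back: M1=-15/4−1/4·77/13=-68/13
M: M0=0, M1=-68/13, M2=77/13, M3=-53/13, M4=62/13, M5=0
seg 0: a=-5, c=M0/2=0, d=(M1−M0)/(6·2)=-17/39, b=Δ0−h0·(2M0+M1)/6=331/78
seg 1: a=0, c=M1/2=-34/13, d=(M2−M1)/(6·2)=145/156, b=Δ1−h1·(2M1+M2)/6=-77/78
seg 2: a=-5, c=M2/2=77/26, d=(M3−M2)/(6·1)=-5/3, b=Δ2−h2·(2M2+M3)/6=-23/78
seg 3: a=-4, c=M3/2=-53/26, d=(M4−M3)/(6·2)=115/156, b=Δ3−h3·(2M3+M4)/6=49/78
seg 4: a=-5, c=M4/2=31/13, d=(M5−M4)/(6·2)=-31/78, b=Δ4−h4·(2M4+M5)/6=103/78
t_q=8 → seg 4, τ=1; S=-5+103/78·τ+31/13·τ²+-31/78·τ³=-22/13

  seg 0: a=-5 b=331/78 c=0 d=-17/39
  seg 1: a=0 b=-77/78 c=-34/13 d=145/156
  seg 2: a=-5 b=-23/78 c=77/26 d=-5/3
  seg 3: a=-4 b=49/78 c=-53/26 d=115/156
  seg 4: a=-5 b=103/78 c=31/13 d=-31/78
S(8) = -22/13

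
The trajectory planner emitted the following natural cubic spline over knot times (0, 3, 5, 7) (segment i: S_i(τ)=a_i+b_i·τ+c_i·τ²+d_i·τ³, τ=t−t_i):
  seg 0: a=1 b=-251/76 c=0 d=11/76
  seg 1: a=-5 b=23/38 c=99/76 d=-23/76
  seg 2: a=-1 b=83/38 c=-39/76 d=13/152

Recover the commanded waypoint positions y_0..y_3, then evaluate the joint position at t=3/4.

y_0 = S_0(0) = a_0 = 1
y_1 = S_1(0) = a_1 = -5
y_2 = S_2(0) = a_2 = -1
y_3 = S_2(2) = 2
t_q=3/4 is in segment 0 (τ=3/4); S_0(τ)=-6887/4864

y_0=1 y_1=-5 y_2=-1 y_3=2
S(3/4) = -6887/4864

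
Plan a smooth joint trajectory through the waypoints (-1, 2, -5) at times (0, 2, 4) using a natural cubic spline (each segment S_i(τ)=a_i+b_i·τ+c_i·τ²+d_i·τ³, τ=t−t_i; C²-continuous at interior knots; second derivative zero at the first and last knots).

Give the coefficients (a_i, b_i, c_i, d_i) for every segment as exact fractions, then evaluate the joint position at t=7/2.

Δ: Δ0=3/2, Δ1=-7/2
row 1: diag=8, rhs=-30; c'=1/4, d'=-15/4
back: M1=-15/4
M: M0=0, M1=-15/4, M2=0
seg 0: a=-1, c=M0/2=0, d=(M1−M0)/(6·2)=-5/16, b=Δ0−h0·(2M0+M1)/6=11/4
seg 1: a=2, c=M1/2=-15/8, d=(M2−M1)/(6·2)=5/16, b=Δ1−h1·(2M1+M2)/6=-1
t_q=7/2 → seg 1, τ=3/2; S=2+-1·τ+-15/8·τ²+5/16·τ³=-341/128

  seg 0: a=-1 b=11/4 c=0 d=-5/16
  seg 1: a=2 b=-1 c=-15/8 d=5/16
S(7/2) = -341/128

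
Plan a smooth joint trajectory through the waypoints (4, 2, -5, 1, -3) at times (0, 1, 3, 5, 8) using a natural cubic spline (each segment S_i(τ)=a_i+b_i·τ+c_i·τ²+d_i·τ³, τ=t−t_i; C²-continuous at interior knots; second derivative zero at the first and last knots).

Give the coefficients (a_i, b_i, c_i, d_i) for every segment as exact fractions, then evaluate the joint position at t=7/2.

  seg 0: a=4 b=-107/78 c=0 d=-49/78
  seg 1: a=2 b=-127/39 c=-49/26 d=275/312
  seg 2: a=-5 b=-17/78 c=177/52 d=-35/39
  seg 3: a=1 b=205/78 c=-103/52 d=103/468
S(7/2) = -909/208

Δ: Δ0=-2, Δ1=-7/2, Δ2=3, Δ3=-4/3
row 1: diag=6, rhs=-9; c'=1/3, d'=-3/2
row 2: denom=8−2·1/3=22/3; d'=(39−2·-3/2)/(22/3)=63/11
row 3: denom=10−2·3/11=104/11; d'=(-26−2·63/11)/(104/11)=-103/26
back: M3=-103/26
back: M2=63/11−3/11·-103/26=177/26
back: M1=-3/2−1/3·177/26=-49/13
M: M0=0, M1=-49/13, M2=177/26, M3=-103/26, M4=0
seg 0: a=4, c=M0/2=0, d=(M1−M0)/(6·1)=-49/78, b=Δ0−h0·(2M0+M1)/6=-107/78
seg 1: a=2, c=M1/2=-49/26, d=(M2−M1)/(6·2)=275/312, b=Δ1−h1·(2M1+M2)/6=-127/39
seg 2: a=-5, c=M2/2=177/52, d=(M3−M2)/(6·2)=-35/39, b=Δ2−h2·(2M2+M3)/6=-17/78
seg 3: a=1, c=M3/2=-103/52, d=(M4−M3)/(6·3)=103/468, b=Δ3−h3·(2M3+M4)/6=205/78
t_q=7/2 → seg 2, τ=1/2; S=-5+-17/78·τ+177/52·τ²+-35/39·τ³=-909/208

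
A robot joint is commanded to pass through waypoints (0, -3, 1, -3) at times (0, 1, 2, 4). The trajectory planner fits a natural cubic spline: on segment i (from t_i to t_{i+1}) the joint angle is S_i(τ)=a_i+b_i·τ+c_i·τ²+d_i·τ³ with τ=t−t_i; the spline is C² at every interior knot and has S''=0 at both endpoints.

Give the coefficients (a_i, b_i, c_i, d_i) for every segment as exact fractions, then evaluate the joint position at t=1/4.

Δ: Δ0=-3, Δ1=4, Δ2=-2
row 1: diag=4, rhs=42; c'=1/4, d'=21/2
row 2: denom=6−1·1/4=23/4; d'=(-36−1·21/2)/(23/4)=-186/23
back: M2=-186/23
back: M1=21/2−1/4·-186/23=288/23
M: M0=0, M1=288/23, M2=-186/23, M3=0
seg 0: a=0, c=M0/2=0, d=(M1−M0)/(6·1)=48/23, b=Δ0−h0·(2M0+M1)/6=-117/23
seg 1: a=-3, c=M1/2=144/23, d=(M2−M1)/(6·1)=-79/23, b=Δ1−h1·(2M1+M2)/6=27/23
seg 2: a=1, c=M2/2=-93/23, d=(M3−M2)/(6·2)=31/46, b=Δ2−h2·(2M2+M3)/6=78/23
t_q=1/4 → seg 0, τ=1/4; S=0+-117/23·τ+0·τ²+48/23·τ³=-57/46

  seg 0: a=0 b=-117/23 c=0 d=48/23
  seg 1: a=-3 b=27/23 c=144/23 d=-79/23
  seg 2: a=1 b=78/23 c=-93/23 d=31/46
S(1/4) = -57/46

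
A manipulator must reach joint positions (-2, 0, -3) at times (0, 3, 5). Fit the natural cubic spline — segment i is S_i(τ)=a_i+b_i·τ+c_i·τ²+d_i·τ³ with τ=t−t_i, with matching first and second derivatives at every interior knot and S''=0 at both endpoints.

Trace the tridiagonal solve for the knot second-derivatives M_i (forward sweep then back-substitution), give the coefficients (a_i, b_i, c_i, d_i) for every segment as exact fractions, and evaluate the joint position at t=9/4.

  seg 0: a=-2 b=79/60 c=0 d=-13/180
  seg 1: a=0 b=-19/30 c=-13/20 d=13/120
S(9/4) = 179/1280

Δ: Δ0=2/3, Δ1=-3/2
row 1: diag=10, rhs=-13; c'=1/5, d'=-13/10
back: M1=-13/10
M: M0=0, M1=-13/10, M2=0
seg 0: a=-2, c=M0/2=0, d=(M1−M0)/(6·3)=-13/180, b=Δ0−h0·(2M0+M1)/6=79/60
seg 1: a=0, c=M1/2=-13/20, d=(M2−M1)/(6·2)=13/120, b=Δ1−h1·(2M1+M2)/6=-19/30
t_q=9/4 → seg 0, τ=9/4; S=-2+79/60·τ+0·τ²+-13/180·τ³=179/1280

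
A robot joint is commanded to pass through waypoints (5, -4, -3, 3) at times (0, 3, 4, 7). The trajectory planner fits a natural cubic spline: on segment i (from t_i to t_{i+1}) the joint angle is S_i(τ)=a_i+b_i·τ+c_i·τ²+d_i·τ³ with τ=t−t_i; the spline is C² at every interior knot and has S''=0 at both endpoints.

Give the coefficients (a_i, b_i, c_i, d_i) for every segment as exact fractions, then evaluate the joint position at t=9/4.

  seg 0: a=5 b=-94/21 c=0 d=31/189
  seg 1: a=-4 b=-1/21 c=31/21 d=-3/7
  seg 2: a=-3 b=34/21 c=4/21 d=-4/189
S(9/4) = -205/64

Δ: Δ0=-3, Δ1=1, Δ2=2
row 1: diag=8, rhs=24; c'=1/8, d'=3
row 2: denom=8−1·1/8=63/8; d'=(6−1·3)/(63/8)=8/21
back: M2=8/21
back: M1=3−1/8·8/21=62/21
M: M0=0, M1=62/21, M2=8/21, M3=0
seg 0: a=5, c=M0/2=0, d=(M1−M0)/(6·3)=31/189, b=Δ0−h0·(2M0+M1)/6=-94/21
seg 1: a=-4, c=M1/2=31/21, d=(M2−M1)/(6·1)=-3/7, b=Δ1−h1·(2M1+M2)/6=-1/21
seg 2: a=-3, c=M2/2=4/21, d=(M3−M2)/(6·3)=-4/189, b=Δ2−h2·(2M2+M3)/6=34/21
t_q=9/4 → seg 0, τ=9/4; S=5+-94/21·τ+0·τ²+31/189·τ³=-205/64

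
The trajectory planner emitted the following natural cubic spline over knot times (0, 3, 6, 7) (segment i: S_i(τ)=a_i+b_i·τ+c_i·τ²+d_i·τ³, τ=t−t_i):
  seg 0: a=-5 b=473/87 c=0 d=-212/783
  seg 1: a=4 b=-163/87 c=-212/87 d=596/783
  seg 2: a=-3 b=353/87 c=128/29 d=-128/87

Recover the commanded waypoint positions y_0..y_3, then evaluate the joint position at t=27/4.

y_0=-5 y_1=4 y_2=-3 y_3=4
S(27/4) = 221/116

y_0 = S_0(0) = a_0 = -5
y_1 = S_1(0) = a_1 = 4
y_2 = S_2(0) = a_2 = -3
y_3 = S_2(1) = 4
t_q=27/4 is in segment 2 (τ=3/4); S_2(τ)=221/116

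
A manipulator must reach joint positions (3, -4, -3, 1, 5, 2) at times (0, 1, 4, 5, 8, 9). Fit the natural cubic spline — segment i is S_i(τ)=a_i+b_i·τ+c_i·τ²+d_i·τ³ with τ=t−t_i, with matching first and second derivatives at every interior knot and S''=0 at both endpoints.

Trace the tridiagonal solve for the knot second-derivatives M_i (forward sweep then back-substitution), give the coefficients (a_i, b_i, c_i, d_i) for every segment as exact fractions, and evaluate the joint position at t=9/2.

  seg 0: a=3 b=-55/7 c=0 d=6/7
  seg 1: a=-4 b=-37/7 c=18/7 d=-44/189
  seg 2: a=-3 b=27/7 c=10/21 d=-1/3
  seg 3: a=1 b=80/21 c=-11/21 d=-19/189
  seg 4: a=5 b=-43/21 c=-10/7 d=10/21
S(9/2) = -167/168

Δ: Δ0=-7, Δ1=1/3, Δ2=4, Δ3=4/3, Δ4=-3
row 1: diag=8, rhs=44; c'=3/8, d'=11/2
row 2: denom=8−3·3/8=55/8; d'=(22−3·11/2)/(55/8)=4/5
row 3: denom=8−1·8/55=432/55; d'=(-16−1·4/5)/(432/55)=-77/36
row 4: denom=8−3·55/144=329/48; d'=(-26−3·-77/36)/(329/48)=-20/7
back: M4=-20/7
back: M3=-77/36−55/144·-20/7=-22/21
back: M2=4/5−8/55·-22/21=20/21
back: M1=11/2−3/8·20/21=36/7
M: M0=0, M1=36/7, M2=20/21, M3=-22/21, M4=-20/7, M5=0
seg 0: a=3, c=M0/2=0, d=(M1−M0)/(6·1)=6/7, b=Δ0−h0·(2M0+M1)/6=-55/7
seg 1: a=-4, c=M1/2=18/7, d=(M2−M1)/(6·3)=-44/189, b=Δ1−h1·(2M1+M2)/6=-37/7
seg 2: a=-3, c=M2/2=10/21, d=(M3−M2)/(6·1)=-1/3, b=Δ2−h2·(2M2+M3)/6=27/7
seg 3: a=1, c=M3/2=-11/21, d=(M4−M3)/(6·3)=-19/189, b=Δ3−h3·(2M3+M4)/6=80/21
seg 4: a=5, c=M4/2=-10/7, d=(M5−M4)/(6·1)=10/21, b=Δ4−h4·(2M4+M5)/6=-43/21
t_q=9/2 → seg 2, τ=1/2; S=-3+27/7·τ+10/21·τ²+-1/3·τ³=-167/168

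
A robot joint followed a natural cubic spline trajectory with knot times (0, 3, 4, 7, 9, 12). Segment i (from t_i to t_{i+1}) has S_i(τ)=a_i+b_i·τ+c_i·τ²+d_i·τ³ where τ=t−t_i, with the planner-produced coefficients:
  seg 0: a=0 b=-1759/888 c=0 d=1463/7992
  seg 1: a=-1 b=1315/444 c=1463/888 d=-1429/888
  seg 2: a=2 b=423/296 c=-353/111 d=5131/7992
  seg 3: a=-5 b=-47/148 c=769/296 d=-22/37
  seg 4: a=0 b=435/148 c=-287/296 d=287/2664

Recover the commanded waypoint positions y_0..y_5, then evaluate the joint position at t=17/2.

y_0 = S_0(0) = a_0 = 0
y_1 = S_1(0) = a_1 = -1
y_2 = S_2(0) = a_2 = 2
y_3 = S_3(0) = a_3 = -5
y_4 = S_4(0) = a_4 = 0
y_5 = S_4(3) = 3
t_q=17/2 is in segment 3 (τ=3/2); S_3(τ)=-1939/1184

y_0=0 y_1=-1 y_2=2 y_3=-5 y_4=0 y_5=3
S(17/2) = -1939/1184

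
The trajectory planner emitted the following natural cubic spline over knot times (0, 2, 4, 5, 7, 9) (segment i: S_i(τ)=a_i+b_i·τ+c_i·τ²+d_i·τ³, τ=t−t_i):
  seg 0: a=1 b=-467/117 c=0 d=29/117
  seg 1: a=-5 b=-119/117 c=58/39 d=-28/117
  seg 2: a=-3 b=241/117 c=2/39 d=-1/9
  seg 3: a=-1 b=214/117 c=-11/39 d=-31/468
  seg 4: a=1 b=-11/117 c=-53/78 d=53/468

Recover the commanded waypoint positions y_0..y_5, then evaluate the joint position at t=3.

y_0=1 y_1=-5 y_2=-3 y_3=-1 y_4=1 y_5=-1
S(3) = -62/13

y_0 = S_0(0) = a_0 = 1
y_1 = S_1(0) = a_1 = -5
y_2 = S_2(0) = a_2 = -3
y_3 = S_3(0) = a_3 = -1
y_4 = S_4(0) = a_4 = 1
y_5 = S_4(2) = -1
t_q=3 is in segment 1 (τ=1); S_1(τ)=-62/13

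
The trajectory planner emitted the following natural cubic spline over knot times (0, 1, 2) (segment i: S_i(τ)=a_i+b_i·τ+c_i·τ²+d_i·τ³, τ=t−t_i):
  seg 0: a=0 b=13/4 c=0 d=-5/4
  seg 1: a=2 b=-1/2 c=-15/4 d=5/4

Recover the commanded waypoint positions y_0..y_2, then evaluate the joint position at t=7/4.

y_0=0 y_1=2 y_2=-1
S(7/4) = 11/256

y_0 = S_0(0) = a_0 = 0
y_1 = S_1(0) = a_1 = 2
y_2 = S_1(1) = -1
t_q=7/4 is in segment 1 (τ=3/4); S_1(τ)=11/256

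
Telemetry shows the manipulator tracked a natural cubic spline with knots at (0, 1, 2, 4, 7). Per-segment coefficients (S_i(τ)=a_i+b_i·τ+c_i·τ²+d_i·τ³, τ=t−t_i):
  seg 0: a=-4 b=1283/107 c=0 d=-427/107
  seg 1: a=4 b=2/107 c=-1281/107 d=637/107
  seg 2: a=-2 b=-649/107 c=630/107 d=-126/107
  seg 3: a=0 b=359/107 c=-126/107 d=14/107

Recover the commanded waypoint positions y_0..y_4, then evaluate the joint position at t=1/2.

y_0=-4 y_1=4 y_2=-2 y_3=0 y_4=3
S(1/2) = 1281/856

y_0 = S_0(0) = a_0 = -4
y_1 = S_1(0) = a_1 = 4
y_2 = S_2(0) = a_2 = -2
y_3 = S_3(0) = a_3 = 0
y_4 = S_3(3) = 3
t_q=1/2 is in segment 0 (τ=1/2); S_0(τ)=1281/856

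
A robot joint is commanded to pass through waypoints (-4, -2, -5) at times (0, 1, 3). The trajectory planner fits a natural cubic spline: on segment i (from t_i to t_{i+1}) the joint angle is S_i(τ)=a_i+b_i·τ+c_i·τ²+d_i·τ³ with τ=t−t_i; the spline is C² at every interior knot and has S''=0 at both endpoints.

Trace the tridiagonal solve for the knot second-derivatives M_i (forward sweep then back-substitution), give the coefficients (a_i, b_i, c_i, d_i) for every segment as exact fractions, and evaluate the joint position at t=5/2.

Δ: Δ0=2, Δ1=-3/2
row 1: diag=6, rhs=-21; c'=1/3, d'=-7/2
back: M1=-7/2
M: M0=0, M1=-7/2, M2=0
seg 0: a=-4, c=M0/2=0, d=(M1−M0)/(6·1)=-7/12, b=Δ0−h0·(2M0+M1)/6=31/12
seg 1: a=-2, c=M1/2=-7/4, d=(M2−M1)/(6·2)=7/24, b=Δ1−h1·(2M1+M2)/6=5/6
t_q=5/2 → seg 1, τ=3/2; S=-2+5/6·τ+-7/4·τ²+7/24·τ³=-237/64

  seg 0: a=-4 b=31/12 c=0 d=-7/12
  seg 1: a=-2 b=5/6 c=-7/4 d=7/24
S(5/2) = -237/64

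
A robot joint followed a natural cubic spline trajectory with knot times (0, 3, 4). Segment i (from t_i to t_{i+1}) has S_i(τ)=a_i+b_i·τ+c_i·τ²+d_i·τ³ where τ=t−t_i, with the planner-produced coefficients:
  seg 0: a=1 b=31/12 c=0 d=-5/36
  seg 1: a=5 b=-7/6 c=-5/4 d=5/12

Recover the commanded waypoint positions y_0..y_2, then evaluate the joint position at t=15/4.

y_0 = S_0(0) = a_0 = 1
y_1 = S_1(0) = a_1 = 5
y_2 = S_1(1) = 3
t_q=15/4 is in segment 1 (τ=3/4); S_1(τ)=921/256

y_0=1 y_1=5 y_2=3
S(15/4) = 921/256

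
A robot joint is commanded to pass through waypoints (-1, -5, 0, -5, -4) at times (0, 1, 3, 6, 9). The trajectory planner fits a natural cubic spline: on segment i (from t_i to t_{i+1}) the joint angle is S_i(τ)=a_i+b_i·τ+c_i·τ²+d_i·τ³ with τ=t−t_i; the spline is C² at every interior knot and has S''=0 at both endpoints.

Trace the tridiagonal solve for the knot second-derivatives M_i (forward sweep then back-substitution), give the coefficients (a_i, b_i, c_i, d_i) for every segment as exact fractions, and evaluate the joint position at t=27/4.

  seg 0: a=-1 b=-6611/1236 c=0 d=1667/1236
  seg 1: a=-5 b=-805/618 c=1667/412 d=-2651/2472
  seg 2: a=0 b=622/309 c=-246/103 d=359/927
  seg 3: a=-5 b=-575/309 c=113/103 d=-113/927
S(27/4) = -38431/6592

Δ: Δ0=-4, Δ1=5/2, Δ2=-5/3, Δ3=1/3
row 1: diag=6, rhs=39; c'=1/3, d'=13/2
row 2: denom=10−2·1/3=28/3; d'=(-25−2·13/2)/(28/3)=-57/14
row 3: denom=12−3·9/28=309/28; d'=(12−3·-57/14)/(309/28)=226/103
back: M3=226/103
back: M2=-57/14−9/28·226/103=-492/103
back: M1=13/2−1/3·-492/103=1667/206
M: M0=0, M1=1667/206, M2=-492/103, M3=226/103, M4=0
seg 0: a=-1, c=M0/2=0, d=(M1−M0)/(6·1)=1667/1236, b=Δ0−h0·(2M0+M1)/6=-6611/1236
seg 1: a=-5, c=M1/2=1667/412, d=(M2−M1)/(6·2)=-2651/2472, b=Δ1−h1·(2M1+M2)/6=-805/618
seg 2: a=0, c=M2/2=-246/103, d=(M3−M2)/(6·3)=359/927, b=Δ2−h2·(2M2+M3)/6=622/309
seg 3: a=-5, c=M3/2=113/103, d=(M4−M3)/(6·3)=-113/927, b=Δ3−h3·(2M3+M4)/6=-575/309
t_q=27/4 → seg 3, τ=3/4; S=-5+-575/309·τ+113/103·τ²+-113/927·τ³=-38431/6592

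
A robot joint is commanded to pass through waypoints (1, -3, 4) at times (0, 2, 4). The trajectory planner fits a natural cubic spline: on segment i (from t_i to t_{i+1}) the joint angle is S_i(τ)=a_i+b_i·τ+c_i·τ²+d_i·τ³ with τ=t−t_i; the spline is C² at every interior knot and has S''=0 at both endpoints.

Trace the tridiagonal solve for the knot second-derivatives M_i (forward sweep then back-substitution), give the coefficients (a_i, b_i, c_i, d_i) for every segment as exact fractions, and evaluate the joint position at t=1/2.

Δ: Δ0=-2, Δ1=7/2
row 1: diag=8, rhs=33; c'=1/4, d'=33/8
back: M1=33/8
M: M0=0, M1=33/8, M2=0
seg 0: a=1, c=M0/2=0, d=(M1−M0)/(6·2)=11/32, b=Δ0−h0·(2M0+M1)/6=-27/8
seg 1: a=-3, c=M1/2=33/16, d=(M2−M1)/(6·2)=-11/32, b=Δ1−h1·(2M1+M2)/6=3/4
t_q=1/2 → seg 0, τ=1/2; S=1+-27/8·τ+0·τ²+11/32·τ³=-165/256

  seg 0: a=1 b=-27/8 c=0 d=11/32
  seg 1: a=-3 b=3/4 c=33/16 d=-11/32
S(1/2) = -165/256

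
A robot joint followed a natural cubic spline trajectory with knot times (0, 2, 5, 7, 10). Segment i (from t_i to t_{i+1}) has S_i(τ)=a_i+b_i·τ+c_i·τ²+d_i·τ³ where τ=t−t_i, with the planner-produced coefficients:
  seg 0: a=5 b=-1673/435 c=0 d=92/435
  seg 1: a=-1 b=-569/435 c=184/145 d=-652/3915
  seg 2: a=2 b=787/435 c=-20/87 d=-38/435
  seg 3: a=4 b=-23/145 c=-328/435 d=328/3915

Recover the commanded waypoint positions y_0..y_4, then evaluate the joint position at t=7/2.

y_0=5 y_1=-1 y_2=2 y_3=4 y_4=-1
S(7/2) = -97/145

y_0 = S_0(0) = a_0 = 5
y_1 = S_1(0) = a_1 = -1
y_2 = S_2(0) = a_2 = 2
y_3 = S_3(0) = a_3 = 4
y_4 = S_3(3) = -1
t_q=7/2 is in segment 1 (τ=3/2); S_1(τ)=-97/145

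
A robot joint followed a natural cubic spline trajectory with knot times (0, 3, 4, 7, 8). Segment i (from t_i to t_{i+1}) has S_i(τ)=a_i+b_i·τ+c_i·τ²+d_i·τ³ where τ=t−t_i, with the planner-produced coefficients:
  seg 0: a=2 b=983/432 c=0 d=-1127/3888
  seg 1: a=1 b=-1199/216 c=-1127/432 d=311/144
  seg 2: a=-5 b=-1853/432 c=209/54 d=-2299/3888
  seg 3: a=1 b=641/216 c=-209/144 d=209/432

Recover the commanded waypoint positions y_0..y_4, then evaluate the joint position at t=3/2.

y_0=2 y_1=1 y_2=-5 y_3=1 y_4=3
S(3/2) = 1703/384

y_0 = S_0(0) = a_0 = 2
y_1 = S_1(0) = a_1 = 1
y_2 = S_2(0) = a_2 = -5
y_3 = S_3(0) = a_3 = 1
y_4 = S_3(1) = 3
t_q=3/2 is in segment 0 (τ=3/2); S_0(τ)=1703/384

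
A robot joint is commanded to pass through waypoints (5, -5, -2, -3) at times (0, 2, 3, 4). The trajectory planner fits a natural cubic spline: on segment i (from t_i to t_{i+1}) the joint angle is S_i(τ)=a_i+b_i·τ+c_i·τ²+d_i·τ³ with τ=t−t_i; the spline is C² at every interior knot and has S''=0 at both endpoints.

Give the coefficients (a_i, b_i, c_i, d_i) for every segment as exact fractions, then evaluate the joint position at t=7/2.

Δ: Δ0=-5, Δ1=3, Δ2=-1
row 1: diag=6, rhs=48; c'=1/6, d'=8
row 2: denom=4−1·1/6=23/6; d'=(-24−1·8)/(23/6)=-192/23
back: M2=-192/23
back: M1=8−1/6·-192/23=216/23
M: M0=0, M1=216/23, M2=-192/23, M3=0
seg 0: a=5, c=M0/2=0, d=(M1−M0)/(6·2)=18/23, b=Δ0−h0·(2M0+M1)/6=-187/23
seg 1: a=-5, c=M1/2=108/23, d=(M2−M1)/(6·1)=-68/23, b=Δ1−h1·(2M1+M2)/6=29/23
seg 2: a=-2, c=M2/2=-96/23, d=(M3−M2)/(6·1)=32/23, b=Δ2−h2·(2M2+M3)/6=41/23
t_q=7/2 → seg 2, τ=1/2; S=-2+41/23·τ+-96/23·τ²+32/23·τ³=-91/46

  seg 0: a=5 b=-187/23 c=0 d=18/23
  seg 1: a=-5 b=29/23 c=108/23 d=-68/23
  seg 2: a=-2 b=41/23 c=-96/23 d=32/23
S(7/2) = -91/46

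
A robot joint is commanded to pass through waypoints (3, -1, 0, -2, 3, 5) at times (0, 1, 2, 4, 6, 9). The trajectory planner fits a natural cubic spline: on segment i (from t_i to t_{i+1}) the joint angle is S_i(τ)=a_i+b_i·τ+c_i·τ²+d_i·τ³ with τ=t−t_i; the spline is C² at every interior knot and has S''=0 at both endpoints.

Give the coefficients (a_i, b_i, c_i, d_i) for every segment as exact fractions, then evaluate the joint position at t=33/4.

Δ: Δ0=-4, Δ1=1, Δ2=-1, Δ3=5/2, Δ4=2/3
row 1: diag=4, rhs=30; c'=1/4, d'=15/2
row 2: denom=6−1·1/4=23/4; d'=(-12−1·15/2)/(23/4)=-78/23
row 3: denom=8−2·8/23=168/23; d'=(21−2·-78/23)/(168/23)=213/56
row 4: denom=10−2·23/84=397/42; d'=(-11−2·213/56)/(397/42)=-1563/794
back: M4=-1563/794
back: M3=213/56−23/84·-1563/794=1724/397
back: M2=-78/23−8/23·1724/397=-1946/397
back: M1=15/2−1/4·-1946/397=3464/397
M: M0=0, M1=3464/397, M2=-1946/397, M3=1724/397, M4=-1563/794, M5=0
seg 0: a=3, c=M0/2=0, d=(M1−M0)/(6·1)=1732/1191, b=Δ0−h0·(2M0+M1)/6=-6496/1191
seg 1: a=-1, c=M1/2=1732/397, d=(M2−M1)/(6·1)=-2705/1191, b=Δ1−h1·(2M1+M2)/6=-1300/1191
seg 2: a=0, c=M2/2=-973/397, d=(M3−M2)/(6·2)=1835/2382, b=Δ2−h2·(2M2+M3)/6=977/1191
seg 3: a=-2, c=M3/2=862/397, d=(M4−M3)/(6·2)=-5011/9528, b=Δ3−h3·(2M3+M4)/6=311/1191
seg 4: a=3, c=M4/2=-1563/1588, d=(M5−M4)/(6·3)=521/4764, b=Δ4−h4·(2M4+M5)/6=6277/2382
t_q=33/4 → seg 4, τ=9/4; S=3+6277/2382·τ+-1563/1588·τ²+521/4764·τ³=527679/101632

  seg 0: a=3 b=-6496/1191 c=0 d=1732/1191
  seg 1: a=-1 b=-1300/1191 c=1732/397 d=-2705/1191
  seg 2: a=0 b=977/1191 c=-973/397 d=1835/2382
  seg 3: a=-2 b=311/1191 c=862/397 d=-5011/9528
  seg 4: a=3 b=6277/2382 c=-1563/1588 d=521/4764
S(33/4) = 527679/101632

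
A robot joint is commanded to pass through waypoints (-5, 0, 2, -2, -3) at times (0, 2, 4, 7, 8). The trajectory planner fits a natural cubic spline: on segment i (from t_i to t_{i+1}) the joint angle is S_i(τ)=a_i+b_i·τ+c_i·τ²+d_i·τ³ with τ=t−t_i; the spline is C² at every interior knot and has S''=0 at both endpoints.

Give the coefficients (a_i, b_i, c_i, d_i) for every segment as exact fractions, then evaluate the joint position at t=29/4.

  seg 0: a=-5 b=4423/1608 c=0 d=-403/6432
  seg 1: a=0 b=1607/804 c=-403/1072 d=-397/6432
  seg 2: a=2 b=-395/1608 c=-50/67 d=617/4824
  seg 3: a=-2 b=-1021/804 c=217/536 d=-217/1608
S(29/4) = -78703/34304

Δ: Δ0=5/2, Δ1=1, Δ2=-4/3, Δ3=-1
row 1: diag=8, rhs=-9; c'=1/4, d'=-9/8
row 2: denom=10−2·1/4=19/2; d'=(-14−2·-9/8)/(19/2)=-47/38
row 3: denom=8−3·6/19=134/19; d'=(2−3·-47/38)/(134/19)=217/268
back: M3=217/268
back: M2=-47/38−6/19·217/268=-100/67
back: M1=-9/8−1/4·-100/67=-403/536
M: M0=0, M1=-403/536, M2=-100/67, M3=217/268, M4=0
seg 0: a=-5, c=M0/2=0, d=(M1−M0)/(6·2)=-403/6432, b=Δ0−h0·(2M0+M1)/6=4423/1608
seg 1: a=0, c=M1/2=-403/1072, d=(M2−M1)/(6·2)=-397/6432, b=Δ1−h1·(2M1+M2)/6=1607/804
seg 2: a=2, c=M2/2=-50/67, d=(M3−M2)/(6·3)=617/4824, b=Δ2−h2·(2M2+M3)/6=-395/1608
seg 3: a=-2, c=M3/2=217/536, d=(M4−M3)/(6·1)=-217/1608, b=Δ3−h3·(2M3+M4)/6=-1021/804
t_q=29/4 → seg 3, τ=1/4; S=-2+-1021/804·τ+217/536·τ²+-217/1608·τ³=-78703/34304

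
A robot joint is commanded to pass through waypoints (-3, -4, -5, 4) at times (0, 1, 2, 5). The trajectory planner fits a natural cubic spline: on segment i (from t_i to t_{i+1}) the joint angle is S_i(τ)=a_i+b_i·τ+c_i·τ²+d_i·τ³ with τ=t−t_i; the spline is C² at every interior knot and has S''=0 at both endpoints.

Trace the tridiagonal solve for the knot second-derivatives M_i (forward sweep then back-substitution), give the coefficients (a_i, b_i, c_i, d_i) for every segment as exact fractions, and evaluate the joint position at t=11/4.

  seg 0: a=-3 b=-27/31 c=0 d=-4/31
  seg 1: a=-4 b=-39/31 c=-12/31 d=20/31
  seg 2: a=-5 b=-3/31 c=48/31 d=-16/93
S(11/4) = -265/62

Δ: Δ0=-1, Δ1=-1, Δ2=3
row 1: diag=4, rhs=0; c'=1/4, d'=0
row 2: denom=8−1·1/4=31/4; d'=(24−1·0)/(31/4)=96/31
back: M2=96/31
back: M1=0−1/4·96/31=-24/31
M: M0=0, M1=-24/31, M2=96/31, M3=0
seg 0: a=-3, c=M0/2=0, d=(M1−M0)/(6·1)=-4/31, b=Δ0−h0·(2M0+M1)/6=-27/31
seg 1: a=-4, c=M1/2=-12/31, d=(M2−M1)/(6·1)=20/31, b=Δ1−h1·(2M1+M2)/6=-39/31
seg 2: a=-5, c=M2/2=48/31, d=(M3−M2)/(6·3)=-16/93, b=Δ2−h2·(2M2+M3)/6=-3/31
t_q=11/4 → seg 2, τ=3/4; S=-5+-3/31·τ+48/31·τ²+-16/93·τ³=-265/62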